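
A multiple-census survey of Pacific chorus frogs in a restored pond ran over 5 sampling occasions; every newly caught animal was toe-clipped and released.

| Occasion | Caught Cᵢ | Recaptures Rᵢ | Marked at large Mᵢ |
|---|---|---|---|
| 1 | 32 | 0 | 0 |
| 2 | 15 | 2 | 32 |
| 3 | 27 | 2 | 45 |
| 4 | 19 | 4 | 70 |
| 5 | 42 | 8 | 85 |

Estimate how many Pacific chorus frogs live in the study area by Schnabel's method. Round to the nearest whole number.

N ≈ 412

Σ MᵢCᵢ = 0·32 + 32·15 + 45·27 + 70·19 + 85·42 = 0 + 480 + 1215 + 1330 + 3570 = 6595
Σ Rᵢ = 0 + 2 + 2 + 4 + 8 = 16
N̂ = 6595 / 16 ≈ 412.2 → 412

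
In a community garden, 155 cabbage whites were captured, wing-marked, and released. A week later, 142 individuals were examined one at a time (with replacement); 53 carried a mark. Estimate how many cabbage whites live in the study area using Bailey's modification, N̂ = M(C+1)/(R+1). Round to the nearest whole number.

N ≈ 410

N̂ = 155·(142+1)/(53+1) = 155·143/54 = 22165/54 ≈ 410.46 → 410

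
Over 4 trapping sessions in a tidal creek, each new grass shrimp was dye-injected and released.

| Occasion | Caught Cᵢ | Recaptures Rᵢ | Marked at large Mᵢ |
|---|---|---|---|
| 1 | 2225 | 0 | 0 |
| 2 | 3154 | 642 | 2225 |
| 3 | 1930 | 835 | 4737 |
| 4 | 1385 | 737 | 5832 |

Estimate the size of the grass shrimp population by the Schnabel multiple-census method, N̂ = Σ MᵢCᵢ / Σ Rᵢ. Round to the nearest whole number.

Σ MᵢCᵢ = 0·2225 + 2225·3154 + 4737·1930 + 5832·1385 = 0 + 7017650 + 9142410 + 8077320 = 24237380
Σ Rᵢ = 0 + 642 + 835 + 737 = 2214
N̂ = 24237380 / 2214 ≈ 10947.3 → 10947

N ≈ 10,947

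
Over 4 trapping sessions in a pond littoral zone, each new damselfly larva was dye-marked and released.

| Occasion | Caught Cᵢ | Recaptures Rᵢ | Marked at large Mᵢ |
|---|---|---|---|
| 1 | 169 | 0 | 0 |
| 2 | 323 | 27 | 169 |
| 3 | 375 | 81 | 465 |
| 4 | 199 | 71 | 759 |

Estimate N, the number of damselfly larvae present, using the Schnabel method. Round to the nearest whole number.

N ≈ 2123

Σ MᵢCᵢ = 0·169 + 169·323 + 465·375 + 759·199 = 0 + 54587 + 174375 + 151041 = 380003
Σ Rᵢ = 0 + 27 + 81 + 71 = 179
N̂ = 380003 / 179 ≈ 2122.9 → 2123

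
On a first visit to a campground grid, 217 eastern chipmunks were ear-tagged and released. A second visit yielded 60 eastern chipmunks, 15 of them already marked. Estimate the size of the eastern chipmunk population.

N = 868

N = (217 × 60) / 15 = 13020 / 15 = 868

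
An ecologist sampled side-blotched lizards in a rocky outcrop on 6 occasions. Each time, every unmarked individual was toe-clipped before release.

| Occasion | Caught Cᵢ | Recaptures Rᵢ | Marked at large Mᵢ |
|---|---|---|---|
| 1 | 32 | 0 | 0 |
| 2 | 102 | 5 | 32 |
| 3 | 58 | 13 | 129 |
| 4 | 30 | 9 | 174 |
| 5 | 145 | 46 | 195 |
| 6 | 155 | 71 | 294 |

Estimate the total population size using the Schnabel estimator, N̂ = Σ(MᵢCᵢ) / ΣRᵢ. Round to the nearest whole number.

N ≈ 624

Σ MᵢCᵢ = 0·32 + 32·102 + 129·58 + 174·30 + 195·145 + 294·155 = 0 + 3264 + 7482 + 5220 + 28275 + 45570 = 89811
Σ Rᵢ = 0 + 5 + 13 + 9 + 46 + 71 = 144
N̂ = 89811 / 144 ≈ 623.7 → 624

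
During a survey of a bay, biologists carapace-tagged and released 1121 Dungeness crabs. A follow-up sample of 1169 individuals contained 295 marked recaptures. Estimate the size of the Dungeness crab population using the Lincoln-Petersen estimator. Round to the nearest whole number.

N = (1121 × 1169) / 295 = 1310449 / 295 ≈ 4442.2 → 4442

N ≈ 4442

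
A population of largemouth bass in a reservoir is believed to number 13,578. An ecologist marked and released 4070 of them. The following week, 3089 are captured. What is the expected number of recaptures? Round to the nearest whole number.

Expected recaptures E[R] = M·C / N.
E[R] = 4070 × 3089 / 13578 = 12572230 / 13578 ≈ 925.9 → 926

expected recaptures ≈ 926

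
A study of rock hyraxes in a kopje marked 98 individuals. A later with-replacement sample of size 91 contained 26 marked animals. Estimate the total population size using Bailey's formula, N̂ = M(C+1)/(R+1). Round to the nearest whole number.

N ≈ 334

N̂ = 98·(91+1)/(26+1) = 98·92/27 = 9016/27 ≈ 333.9 → 334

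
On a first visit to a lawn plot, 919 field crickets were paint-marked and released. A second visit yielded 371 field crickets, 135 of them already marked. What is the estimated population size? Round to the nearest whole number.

N ≈ 2526

N = (919 × 371) / 135 = 340949 / 135 ≈ 2525.5 → 2526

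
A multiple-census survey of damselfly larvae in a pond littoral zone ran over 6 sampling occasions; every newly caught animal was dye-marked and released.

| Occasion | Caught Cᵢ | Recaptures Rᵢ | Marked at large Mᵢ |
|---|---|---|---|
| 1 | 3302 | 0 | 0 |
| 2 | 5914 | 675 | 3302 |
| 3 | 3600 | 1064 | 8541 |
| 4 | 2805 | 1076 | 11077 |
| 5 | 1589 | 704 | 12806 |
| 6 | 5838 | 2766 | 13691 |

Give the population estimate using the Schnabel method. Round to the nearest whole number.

Σ MᵢCᵢ = 0·3302 + 3302·5914 + 8541·3600 + 11077·2805 + 12806·1589 + 13691·5838 = 0 + 19528028 + 30747600 + 31070985 + 20348734 + 79928058 = 181623405
Σ Rᵢ = 0 + 675 + 1064 + 1076 + 704 + 2766 = 6285
N̂ = 181623405 / 6285 ≈ 28897.9 → 28898

N ≈ 28,898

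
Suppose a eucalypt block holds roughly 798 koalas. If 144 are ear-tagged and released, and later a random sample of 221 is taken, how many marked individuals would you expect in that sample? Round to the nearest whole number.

The marked fraction of the population is 144/798, so in a sample of 221 expect C·(M/N) marked.
E[R] = 144 × 221 / 798 = 31824 / 798 ≈ 39.9 → 40

expected recaptures ≈ 40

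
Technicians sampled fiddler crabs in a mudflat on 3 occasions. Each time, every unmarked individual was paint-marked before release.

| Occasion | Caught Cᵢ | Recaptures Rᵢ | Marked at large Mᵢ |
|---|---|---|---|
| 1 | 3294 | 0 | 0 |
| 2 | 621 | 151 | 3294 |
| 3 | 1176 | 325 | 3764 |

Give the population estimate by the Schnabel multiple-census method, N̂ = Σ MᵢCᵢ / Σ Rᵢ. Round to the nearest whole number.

N ≈ 13,597

Σ MᵢCᵢ = 0·3294 + 3294·621 + 3764·1176 = 0 + 2045574 + 4426464 = 6472038
Σ Rᵢ = 0 + 151 + 325 = 476
N̂ = 6472038 / 476 ≈ 13596.7 → 13597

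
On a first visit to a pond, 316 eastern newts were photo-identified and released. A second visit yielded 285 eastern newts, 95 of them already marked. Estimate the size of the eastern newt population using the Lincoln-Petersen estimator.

The marked fraction in the recapture sample should equal the marked fraction in the population: 95/285 = 316/N.
N = (316 × 285) / 95 = 90060 / 95 = 948

N = 948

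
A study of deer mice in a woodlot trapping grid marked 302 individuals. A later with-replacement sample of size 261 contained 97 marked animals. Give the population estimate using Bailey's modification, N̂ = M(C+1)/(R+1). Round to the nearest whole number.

N ≈ 807

N̂ = 302·(261+1)/(97+1) = 302·262/98 = 79124/98 ≈ 807.4 → 807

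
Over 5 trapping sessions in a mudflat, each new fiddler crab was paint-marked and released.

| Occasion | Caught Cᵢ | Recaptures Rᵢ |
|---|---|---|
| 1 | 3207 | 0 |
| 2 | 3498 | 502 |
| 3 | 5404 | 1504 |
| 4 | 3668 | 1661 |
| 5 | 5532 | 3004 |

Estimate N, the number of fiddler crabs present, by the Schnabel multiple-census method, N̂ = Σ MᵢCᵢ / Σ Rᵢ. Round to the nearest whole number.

N ≈ 22,304

Marked at large before each occasion: Mᵢ = Σⱼ<ᵢ (Cⱼ − Rⱼ) → M1=0, M2=3207, M3=6203, M4=10103, M5=12110
Σ MᵢCᵢ = 0·3207 + 3207·3498 + 6203·5404 + 10103·3668 + 12110·5532 = 0 + 11218086 + 33521012 + 37057804 + 66992520 = 148789422
Σ Rᵢ = 0 + 502 + 1504 + 1661 + 3004 = 6671
N̂ = 148789422 / 6671 ≈ 22303.9 → 22304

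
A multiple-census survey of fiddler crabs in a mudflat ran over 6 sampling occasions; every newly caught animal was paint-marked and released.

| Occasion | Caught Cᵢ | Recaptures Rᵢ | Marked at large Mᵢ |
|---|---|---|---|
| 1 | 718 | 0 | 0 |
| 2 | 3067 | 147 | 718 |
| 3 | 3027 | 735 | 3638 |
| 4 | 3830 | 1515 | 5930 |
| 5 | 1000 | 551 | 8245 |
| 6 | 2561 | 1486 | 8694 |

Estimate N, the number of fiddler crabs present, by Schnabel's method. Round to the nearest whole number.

N ≈ 14,983

Σ MᵢCᵢ = 0·718 + 718·3067 + 3638·3027 + 5930·3830 + 8245·1000 + 8694·2561 = 0 + 2202106 + 11012226 + 22711900 + 8245000 + 22265334 = 66436566
Σ Rᵢ = 0 + 147 + 735 + 1515 + 551 + 1486 = 4434
N̂ = 66436566 / 4434 ≈ 14983.4 → 14983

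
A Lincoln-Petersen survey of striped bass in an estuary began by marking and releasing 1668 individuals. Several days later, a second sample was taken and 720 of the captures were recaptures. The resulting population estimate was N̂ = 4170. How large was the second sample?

From N = M·C/R: C = N·R / M = 4170·720 / 1668 = 3002400 / 1668 = 1800.

C = 1800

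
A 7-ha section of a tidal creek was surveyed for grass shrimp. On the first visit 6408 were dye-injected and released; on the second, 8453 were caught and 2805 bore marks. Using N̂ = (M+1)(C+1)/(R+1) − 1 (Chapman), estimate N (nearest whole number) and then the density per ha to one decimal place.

N̂ = 6409·8454/2806 − 1 = 54181686/2806 − 1 ≈ 19308.2 → 19308
Density = N̂ / area = 19308 / 7 ≈ 2758.29 → 2758.3 per ha

density ≈ 2758.3 grass shrimp per ha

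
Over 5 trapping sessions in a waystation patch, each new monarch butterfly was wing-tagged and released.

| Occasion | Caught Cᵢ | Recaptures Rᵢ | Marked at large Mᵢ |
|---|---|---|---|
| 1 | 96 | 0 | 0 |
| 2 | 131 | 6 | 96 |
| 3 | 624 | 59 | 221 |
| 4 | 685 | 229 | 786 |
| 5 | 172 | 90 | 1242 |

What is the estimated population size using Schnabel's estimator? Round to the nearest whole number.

N ≈ 2350

Σ MᵢCᵢ = 0·96 + 96·131 + 221·624 + 786·685 + 1242·172 = 0 + 12576 + 137904 + 538410 + 213624 = 902514
Σ Rᵢ = 0 + 6 + 59 + 229 + 90 = 384
N̂ = 902514 / 384 ≈ 2350.3 → 2350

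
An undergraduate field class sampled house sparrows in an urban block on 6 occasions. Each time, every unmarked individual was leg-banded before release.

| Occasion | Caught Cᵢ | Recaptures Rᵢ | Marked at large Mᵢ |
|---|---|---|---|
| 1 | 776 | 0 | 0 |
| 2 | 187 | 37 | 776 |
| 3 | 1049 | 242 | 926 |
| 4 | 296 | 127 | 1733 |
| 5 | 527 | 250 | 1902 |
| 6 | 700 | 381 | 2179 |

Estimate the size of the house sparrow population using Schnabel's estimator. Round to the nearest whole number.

Σ MᵢCᵢ = 0·776 + 776·187 + 926·1049 + 1733·296 + 1902·527 + 2179·700 = 0 + 145112 + 971374 + 512968 + 1002354 + 1525300 = 4157108
Σ Rᵢ = 0 + 37 + 242 + 127 + 250 + 381 = 1037
N̂ = 4157108 / 1037 ≈ 4008.8 → 4009

N ≈ 4009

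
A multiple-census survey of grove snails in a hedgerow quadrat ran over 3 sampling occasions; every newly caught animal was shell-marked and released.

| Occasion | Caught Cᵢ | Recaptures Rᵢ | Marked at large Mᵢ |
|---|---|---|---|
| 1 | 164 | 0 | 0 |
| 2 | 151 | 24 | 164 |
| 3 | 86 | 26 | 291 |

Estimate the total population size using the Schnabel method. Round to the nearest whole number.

Σ MᵢCᵢ = 0·164 + 164·151 + 291·86 = 0 + 24764 + 25026 = 49790
Σ Rᵢ = 0 + 24 + 26 = 50
N̂ = 49790 / 50 ≈ 995.8 → 996

N ≈ 996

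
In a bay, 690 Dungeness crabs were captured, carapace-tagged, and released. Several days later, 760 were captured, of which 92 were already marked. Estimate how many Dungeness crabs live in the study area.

N = (690 × 760) / 92 = 524400 / 92 = 5700

N = 5700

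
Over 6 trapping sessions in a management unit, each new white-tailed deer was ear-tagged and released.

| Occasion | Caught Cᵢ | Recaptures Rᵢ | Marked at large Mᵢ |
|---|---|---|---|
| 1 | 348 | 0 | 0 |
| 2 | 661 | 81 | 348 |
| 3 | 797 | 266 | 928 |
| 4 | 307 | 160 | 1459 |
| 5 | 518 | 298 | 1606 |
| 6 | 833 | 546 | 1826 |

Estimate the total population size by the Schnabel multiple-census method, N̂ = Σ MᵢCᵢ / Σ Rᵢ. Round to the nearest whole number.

N ≈ 2791

Σ MᵢCᵢ = 0·348 + 348·661 + 928·797 + 1459·307 + 1606·518 + 1826·833 = 0 + 230028 + 739616 + 447913 + 831908 + 1521058 = 3770523
Σ Rᵢ = 0 + 81 + 266 + 160 + 298 + 546 = 1351
N̂ = 3770523 / 1351 ≈ 2790.9 → 2791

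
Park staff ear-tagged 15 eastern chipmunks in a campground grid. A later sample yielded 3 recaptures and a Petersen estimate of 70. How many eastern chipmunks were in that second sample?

C = 14

From N = M·C/R: C = N·R / M = 70·3 / 15 = 210 / 15 = 14.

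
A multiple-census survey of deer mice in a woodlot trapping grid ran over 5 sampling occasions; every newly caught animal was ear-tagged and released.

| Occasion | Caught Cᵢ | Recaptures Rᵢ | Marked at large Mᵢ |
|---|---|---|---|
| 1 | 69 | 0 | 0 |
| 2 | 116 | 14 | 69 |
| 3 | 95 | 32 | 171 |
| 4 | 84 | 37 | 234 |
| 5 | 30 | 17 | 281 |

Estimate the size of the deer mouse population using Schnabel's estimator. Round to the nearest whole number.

N ≈ 523

Σ MᵢCᵢ = 0·69 + 69·116 + 171·95 + 234·84 + 281·30 = 0 + 8004 + 16245 + 19656 + 8430 = 52335
Σ Rᵢ = 0 + 14 + 32 + 37 + 17 = 100
N̂ = 52335 / 100 ≈ 523.4 → 523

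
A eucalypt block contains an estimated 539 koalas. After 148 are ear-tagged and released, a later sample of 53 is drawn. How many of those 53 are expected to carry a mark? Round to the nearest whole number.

Expected recaptures E[R] = M·C / N.
E[R] = 148 × 53 / 539 = 7844 / 539 ≈ 14.6 → 15

expected recaptures ≈ 15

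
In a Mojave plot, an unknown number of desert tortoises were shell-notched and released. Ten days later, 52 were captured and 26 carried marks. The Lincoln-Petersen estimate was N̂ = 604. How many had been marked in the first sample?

From N = M·C/R: M = N·R / C = 604·26 / 52 = 15704 / 52 = 302.

M = 302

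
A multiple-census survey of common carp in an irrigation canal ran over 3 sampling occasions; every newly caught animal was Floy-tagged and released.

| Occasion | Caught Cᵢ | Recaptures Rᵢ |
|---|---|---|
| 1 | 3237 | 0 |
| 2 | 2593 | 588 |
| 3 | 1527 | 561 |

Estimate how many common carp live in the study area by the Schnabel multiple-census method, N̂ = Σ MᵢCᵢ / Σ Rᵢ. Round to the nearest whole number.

N ≈ 14,272

Marked at large before each occasion: Mᵢ = Σⱼ<ᵢ (Cⱼ − Rⱼ) → M1=0, M2=3237, M3=5242
Σ MᵢCᵢ = 0·3237 + 3237·2593 + 5242·1527 = 0 + 8393541 + 8004534 = 16398075
Σ Rᵢ = 0 + 588 + 561 = 1149
N̂ = 16398075 / 1149 ≈ 14271.6 → 14272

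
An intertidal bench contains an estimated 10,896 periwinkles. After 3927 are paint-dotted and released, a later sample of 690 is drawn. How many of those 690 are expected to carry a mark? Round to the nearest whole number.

Expected recaptures E[R] = M·C / N.
E[R] = 3927 × 690 / 10896 = 2709630 / 10896 ≈ 248.7 → 249

expected recaptures ≈ 249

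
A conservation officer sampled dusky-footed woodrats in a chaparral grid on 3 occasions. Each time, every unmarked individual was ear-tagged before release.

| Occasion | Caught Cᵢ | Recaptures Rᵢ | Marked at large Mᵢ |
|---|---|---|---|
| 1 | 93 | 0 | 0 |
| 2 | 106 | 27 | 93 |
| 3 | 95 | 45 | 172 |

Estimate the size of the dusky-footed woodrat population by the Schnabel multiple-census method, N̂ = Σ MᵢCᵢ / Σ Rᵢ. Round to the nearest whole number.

N ≈ 364

Σ MᵢCᵢ = 0·93 + 93·106 + 172·95 = 0 + 9858 + 16340 = 26198
Σ Rᵢ = 0 + 27 + 45 = 72
N̂ = 26198 / 72 ≈ 363.9 → 364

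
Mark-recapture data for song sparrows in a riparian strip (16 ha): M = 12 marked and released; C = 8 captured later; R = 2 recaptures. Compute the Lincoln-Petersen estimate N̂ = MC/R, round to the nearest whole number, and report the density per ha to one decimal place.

N̂ = 12·8/2 = 96/2 = 48
Density = N̂ / area = 48 / 16 = 3.0 per ha

density ≈ 3.0 song sparrows per ha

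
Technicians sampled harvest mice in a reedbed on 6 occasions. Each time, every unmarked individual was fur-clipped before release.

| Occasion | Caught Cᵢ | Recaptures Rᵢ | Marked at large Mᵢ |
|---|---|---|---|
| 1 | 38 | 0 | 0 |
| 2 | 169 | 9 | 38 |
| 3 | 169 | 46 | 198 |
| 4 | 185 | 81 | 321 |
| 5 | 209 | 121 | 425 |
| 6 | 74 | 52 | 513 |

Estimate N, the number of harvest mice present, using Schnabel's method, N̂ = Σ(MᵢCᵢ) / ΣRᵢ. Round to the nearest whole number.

N ≈ 732

Σ MᵢCᵢ = 0·38 + 38·169 + 198·169 + 321·185 + 425·209 + 513·74 = 0 + 6422 + 33462 + 59385 + 88825 + 37962 = 226056
Σ Rᵢ = 0 + 9 + 46 + 81 + 121 + 52 = 309
N̂ = 226056 / 309 ≈ 731.6 → 732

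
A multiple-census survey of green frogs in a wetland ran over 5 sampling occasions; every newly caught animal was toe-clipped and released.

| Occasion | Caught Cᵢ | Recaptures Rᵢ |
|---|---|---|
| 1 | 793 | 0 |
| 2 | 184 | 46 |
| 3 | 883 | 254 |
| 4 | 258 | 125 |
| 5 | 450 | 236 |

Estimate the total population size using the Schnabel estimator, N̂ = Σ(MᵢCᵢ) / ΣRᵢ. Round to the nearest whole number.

N ≈ 3226

Marked at large before each occasion: Mᵢ = Σⱼ<ᵢ (Cⱼ − Rⱼ) → M1=0, M2=793, M3=931, M4=1560, M5=1693
Σ MᵢCᵢ = 0·793 + 793·184 + 931·883 + 1560·258 + 1693·450 = 0 + 145912 + 822073 + 402480 + 761850 = 2132315
Σ Rᵢ = 0 + 46 + 254 + 125 + 236 = 661
N̂ = 2132315 / 661 ≈ 3225.9 → 3226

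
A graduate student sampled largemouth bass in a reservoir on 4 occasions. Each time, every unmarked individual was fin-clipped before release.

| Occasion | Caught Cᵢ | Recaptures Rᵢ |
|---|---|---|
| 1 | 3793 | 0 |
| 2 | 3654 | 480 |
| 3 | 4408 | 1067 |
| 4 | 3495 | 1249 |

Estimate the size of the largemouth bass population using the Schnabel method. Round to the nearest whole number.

Marked at large before each occasion: Mᵢ = Σⱼ<ᵢ (Cⱼ − Rⱼ) → M1=0, M2=3793, M3=6967, M4=10308
Σ MᵢCᵢ = 0·3793 + 3793·3654 + 6967·4408 + 10308·3495 = 0 + 13859622 + 30710536 + 36026460 = 80596618
Σ Rᵢ = 0 + 480 + 1067 + 1249 = 2796
N̂ = 80596618 / 2796 ≈ 28825.7 → 28826

N ≈ 28,826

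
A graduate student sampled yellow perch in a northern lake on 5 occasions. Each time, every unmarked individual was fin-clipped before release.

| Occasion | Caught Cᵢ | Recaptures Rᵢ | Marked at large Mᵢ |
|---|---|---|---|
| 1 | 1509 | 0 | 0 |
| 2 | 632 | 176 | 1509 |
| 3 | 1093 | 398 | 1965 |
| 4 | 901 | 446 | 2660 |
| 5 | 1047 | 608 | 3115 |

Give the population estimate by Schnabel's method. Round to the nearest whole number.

Σ MᵢCᵢ = 0·1509 + 1509·632 + 1965·1093 + 2660·901 + 3115·1047 = 0 + 953688 + 2147745 + 2396660 + 3261405 = 8759498
Σ Rᵢ = 0 + 176 + 398 + 446 + 608 = 1628
N̂ = 8759498 / 1628 ≈ 5380.5 → 5381

N ≈ 5381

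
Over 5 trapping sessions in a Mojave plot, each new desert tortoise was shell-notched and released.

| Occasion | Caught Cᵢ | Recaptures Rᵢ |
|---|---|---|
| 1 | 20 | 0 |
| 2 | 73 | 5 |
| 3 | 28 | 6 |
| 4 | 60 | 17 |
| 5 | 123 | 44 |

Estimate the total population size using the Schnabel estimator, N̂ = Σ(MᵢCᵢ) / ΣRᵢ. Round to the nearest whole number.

Marked at large before each occasion: Mᵢ = Σⱼ<ᵢ (Cⱼ − Rⱼ) → M1=0, M2=20, M3=88, M4=110, M5=153
Σ MᵢCᵢ = 0·20 + 20·73 + 88·28 + 110·60 + 153·123 = 0 + 1460 + 2464 + 6600 + 18819 = 29343
Σ Rᵢ = 0 + 5 + 6 + 17 + 44 = 72
N̂ = 29343 / 72 ≈ 407.5 → 408

N ≈ 408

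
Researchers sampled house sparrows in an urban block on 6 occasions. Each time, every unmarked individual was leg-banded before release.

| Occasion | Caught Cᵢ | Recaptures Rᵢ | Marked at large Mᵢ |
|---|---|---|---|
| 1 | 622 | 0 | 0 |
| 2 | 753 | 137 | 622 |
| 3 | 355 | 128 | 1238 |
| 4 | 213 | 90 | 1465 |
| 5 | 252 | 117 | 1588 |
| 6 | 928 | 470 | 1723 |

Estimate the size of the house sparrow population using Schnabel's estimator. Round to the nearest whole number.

N ≈ 3417

Σ MᵢCᵢ = 0·622 + 622·753 + 1238·355 + 1465·213 + 1588·252 + 1723·928 = 0 + 468366 + 439490 + 312045 + 400176 + 1598944 = 3219021
Σ Rᵢ = 0 + 137 + 128 + 90 + 117 + 470 = 942
N̂ = 3219021 / 942 ≈ 3417.2 → 3417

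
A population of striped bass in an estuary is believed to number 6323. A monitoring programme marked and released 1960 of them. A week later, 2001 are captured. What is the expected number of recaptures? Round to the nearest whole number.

The marked fraction of the population is 1960/6323, so in a sample of 2001 expect C·(M/N) marked.
E[R] = 1960 × 2001 / 6323 = 3921960 / 6323 ≈ 620.3 → 620

expected recaptures ≈ 620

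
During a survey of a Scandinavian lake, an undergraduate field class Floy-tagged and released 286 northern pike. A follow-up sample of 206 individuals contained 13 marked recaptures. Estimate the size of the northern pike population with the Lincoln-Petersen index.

N = 4532

N = (286 × 206) / 13 = 58916 / 13 = 4532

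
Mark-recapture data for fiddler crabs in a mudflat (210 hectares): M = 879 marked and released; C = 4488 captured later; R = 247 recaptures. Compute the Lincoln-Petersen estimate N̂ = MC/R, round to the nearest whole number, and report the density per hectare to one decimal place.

density ≈ 76.1 fiddler crabs per hectare

N̂ = 879·4488/247 = 3944952/247 ≈ 15971.47 → 15971
Density = N̂ / area = 15971 / 210 ≈ 76.05 → 76.1 per hectare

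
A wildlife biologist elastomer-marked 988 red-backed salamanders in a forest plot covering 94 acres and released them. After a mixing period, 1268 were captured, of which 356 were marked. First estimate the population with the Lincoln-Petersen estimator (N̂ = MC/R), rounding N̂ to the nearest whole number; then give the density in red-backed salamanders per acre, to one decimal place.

N̂ = 988·1268/356 = 1252784/356 ≈ 3519.1 → 3519
Density = N̂ / area = 3519 / 94 ≈ 37.44 → 37.4 per acre

density ≈ 37.4 red-backed salamanders per acre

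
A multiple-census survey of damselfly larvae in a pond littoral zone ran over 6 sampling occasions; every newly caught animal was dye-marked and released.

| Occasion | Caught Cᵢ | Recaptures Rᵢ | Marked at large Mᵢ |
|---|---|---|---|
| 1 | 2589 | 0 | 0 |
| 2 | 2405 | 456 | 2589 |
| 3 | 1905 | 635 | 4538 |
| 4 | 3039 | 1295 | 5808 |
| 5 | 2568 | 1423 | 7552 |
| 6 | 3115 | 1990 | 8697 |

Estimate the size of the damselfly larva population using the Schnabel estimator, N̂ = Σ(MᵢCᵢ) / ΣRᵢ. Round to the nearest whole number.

Σ MᵢCᵢ = 0·2589 + 2589·2405 + 4538·1905 + 5808·3039 + 7552·2568 + 8697·3115 = 0 + 6226545 + 8644890 + 17650512 + 19393536 + 27091155 = 79006638
Σ Rᵢ = 0 + 456 + 635 + 1295 + 1423 + 1990 = 5799
N̂ = 79006638 / 5799 ≈ 13624.2 → 13624

N ≈ 13,624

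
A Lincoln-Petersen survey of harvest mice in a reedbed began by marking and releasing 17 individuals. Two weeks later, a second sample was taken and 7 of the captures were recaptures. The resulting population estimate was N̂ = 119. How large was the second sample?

From N = M·C/R: C = N·R / M = 119·7 / 17 = 833 / 17 = 49.

C = 49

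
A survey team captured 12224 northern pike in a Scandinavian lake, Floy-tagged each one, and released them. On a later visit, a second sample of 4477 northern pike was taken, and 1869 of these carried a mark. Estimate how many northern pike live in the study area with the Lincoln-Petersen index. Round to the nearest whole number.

If marked individuals mix randomly, R/C ≈ M/N, giving N ≈ M·C/R.
N = (12224 × 4477) / 1869 = 54726848 / 1869 ≈ 29281.4 → 29281

N ≈ 29,281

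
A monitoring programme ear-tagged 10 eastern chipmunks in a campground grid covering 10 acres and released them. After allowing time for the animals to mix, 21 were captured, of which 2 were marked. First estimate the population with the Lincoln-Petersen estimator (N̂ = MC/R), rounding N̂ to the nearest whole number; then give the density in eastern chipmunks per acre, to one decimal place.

N̂ = 10·21/2 = 210/2 = 105
Density = N̂ / area = 105 / 10 ≈ 10.50 → 10.5 per acre

density ≈ 10.5 eastern chipmunks per acre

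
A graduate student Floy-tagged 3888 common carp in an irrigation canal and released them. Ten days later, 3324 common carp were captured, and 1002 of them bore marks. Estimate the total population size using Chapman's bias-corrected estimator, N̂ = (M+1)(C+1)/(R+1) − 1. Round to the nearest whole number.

N ≈ 12,891

N̂ = (3888+1)(3324+1)/(1002+1) − 1 = 3889·3325/1003 − 1
= 12930925/1003 − 1 ≈ 12892.2 − 1 ≈ 12891.2 → 12891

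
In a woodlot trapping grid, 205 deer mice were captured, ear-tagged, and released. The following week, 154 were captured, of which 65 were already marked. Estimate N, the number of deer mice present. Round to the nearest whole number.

N ≈ 486

Lincoln-Petersen assumes M/N = R/C, so N = M·C / R.
N = (205 × 154) / 65 = 31570 / 65 ≈ 485.7 → 486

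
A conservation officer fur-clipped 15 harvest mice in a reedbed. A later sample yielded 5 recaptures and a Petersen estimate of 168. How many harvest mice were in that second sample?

From N = M·C/R: C = N·R / M = 168·5 / 15 = 840 / 15 = 56.

C = 56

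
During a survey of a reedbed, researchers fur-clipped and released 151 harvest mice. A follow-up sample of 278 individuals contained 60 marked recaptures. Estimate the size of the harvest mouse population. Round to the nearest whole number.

N ≈ 700

N = (151 × 278) / 60 = 41978 / 60 ≈ 699.6 → 700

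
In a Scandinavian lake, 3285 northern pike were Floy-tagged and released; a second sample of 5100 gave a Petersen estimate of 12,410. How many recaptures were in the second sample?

From N = M·C/R: R = M·C / N = 3285·5100 / 12410 = 16753500 / 12410 = 1350.

R = 1350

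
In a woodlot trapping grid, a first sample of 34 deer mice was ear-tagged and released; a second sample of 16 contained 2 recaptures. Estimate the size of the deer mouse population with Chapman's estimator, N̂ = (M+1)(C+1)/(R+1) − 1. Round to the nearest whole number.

N̂ = (34+1)(16+1)/(2+1) − 1 = 35·17/3 − 1
= 595/3 − 1 ≈ 198.3 − 1 ≈ 197.3 → 197

N ≈ 197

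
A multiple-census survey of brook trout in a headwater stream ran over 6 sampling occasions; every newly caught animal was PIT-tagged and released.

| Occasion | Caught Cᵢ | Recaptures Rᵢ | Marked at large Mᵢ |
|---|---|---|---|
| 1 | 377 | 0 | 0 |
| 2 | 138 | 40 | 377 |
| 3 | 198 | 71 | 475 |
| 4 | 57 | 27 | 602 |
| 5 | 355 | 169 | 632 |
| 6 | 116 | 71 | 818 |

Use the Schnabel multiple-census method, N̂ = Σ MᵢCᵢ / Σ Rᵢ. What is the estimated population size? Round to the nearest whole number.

Σ MᵢCᵢ = 0·377 + 377·138 + 475·198 + 602·57 + 632·355 + 818·116 = 0 + 52026 + 94050 + 34314 + 224360 + 94888 = 499638
Σ Rᵢ = 0 + 40 + 71 + 27 + 169 + 71 = 378
N̂ = 499638 / 378 ≈ 1321.8 → 1322

N ≈ 1322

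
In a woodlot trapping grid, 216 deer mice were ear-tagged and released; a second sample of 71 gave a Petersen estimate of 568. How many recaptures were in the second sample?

From N = M·C/R: R = M·C / N = 216·71 / 568 = 15336 / 568 = 27.

R = 27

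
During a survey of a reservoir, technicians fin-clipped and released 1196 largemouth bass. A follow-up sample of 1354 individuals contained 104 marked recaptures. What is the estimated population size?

N = 15,571

If marked individuals mix randomly, R/C ≈ M/N, giving N ≈ M·C/R.
N = (1196 × 1354) / 104 = 1619384 / 104 = 15571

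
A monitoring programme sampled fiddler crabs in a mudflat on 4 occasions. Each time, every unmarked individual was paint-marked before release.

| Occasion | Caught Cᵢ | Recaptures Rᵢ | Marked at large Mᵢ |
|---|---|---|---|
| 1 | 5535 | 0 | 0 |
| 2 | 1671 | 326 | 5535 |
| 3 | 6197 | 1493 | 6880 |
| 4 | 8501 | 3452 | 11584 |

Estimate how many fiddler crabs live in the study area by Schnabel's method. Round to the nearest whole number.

Σ MᵢCᵢ = 0·5535 + 5535·1671 + 6880·6197 + 11584·8501 = 0 + 9248985 + 42635360 + 98475584 = 150359929
Σ Rᵢ = 0 + 326 + 1493 + 3452 = 5271
N̂ = 150359929 / 5271 ≈ 28525.9 → 28526

N ≈ 28,526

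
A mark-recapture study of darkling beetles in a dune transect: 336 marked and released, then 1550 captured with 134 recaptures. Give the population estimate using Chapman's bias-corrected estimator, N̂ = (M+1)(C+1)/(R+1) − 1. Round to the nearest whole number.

N̂ = (336+1)(1550+1)/(134+1) − 1 = 337·1551/135 − 1
= 522687/135 − 1 ≈ 3871.8 − 1 ≈ 3870.8 → 3871

N ≈ 3871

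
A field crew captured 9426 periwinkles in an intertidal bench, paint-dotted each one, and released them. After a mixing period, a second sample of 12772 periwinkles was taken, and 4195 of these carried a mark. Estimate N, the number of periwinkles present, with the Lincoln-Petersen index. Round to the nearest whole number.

N ≈ 28,698

N = (9426 × 12772) / 4195 = 120388872 / 4195 ≈ 28698.2 → 28698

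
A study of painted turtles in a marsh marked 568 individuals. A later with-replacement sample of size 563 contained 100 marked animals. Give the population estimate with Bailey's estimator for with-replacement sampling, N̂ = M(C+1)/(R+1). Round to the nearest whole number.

N̂ = 568·(563+1)/(100+1) = 568·564/101 = 320352/101 ≈ 3171.8 → 3172

N ≈ 3172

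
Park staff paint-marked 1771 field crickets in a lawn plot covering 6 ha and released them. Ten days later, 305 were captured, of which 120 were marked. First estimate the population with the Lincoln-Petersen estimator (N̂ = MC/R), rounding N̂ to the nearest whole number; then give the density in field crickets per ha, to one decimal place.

N̂ = 1771·305/120 = 540155/120 ≈ 4501.3 → 4501
Density = N̂ / area = 4501 / 6 ≈ 750.17 → 750.2 per ha

density ≈ 750.2 field crickets per ha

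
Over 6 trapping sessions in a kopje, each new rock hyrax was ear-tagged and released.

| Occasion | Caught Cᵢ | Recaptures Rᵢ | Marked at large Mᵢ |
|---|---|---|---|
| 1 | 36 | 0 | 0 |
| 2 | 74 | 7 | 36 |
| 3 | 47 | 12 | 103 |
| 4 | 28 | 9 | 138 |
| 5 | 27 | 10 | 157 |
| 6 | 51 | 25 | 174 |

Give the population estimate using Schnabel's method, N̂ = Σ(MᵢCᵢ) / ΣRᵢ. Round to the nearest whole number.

N ≈ 389

Σ MᵢCᵢ = 0·36 + 36·74 + 103·47 + 138·28 + 157·27 + 174·51 = 0 + 2664 + 4841 + 3864 + 4239 + 8874 = 24482
Σ Rᵢ = 0 + 7 + 12 + 9 + 10 + 25 = 63
N̂ = 24482 / 63 ≈ 388.6 → 389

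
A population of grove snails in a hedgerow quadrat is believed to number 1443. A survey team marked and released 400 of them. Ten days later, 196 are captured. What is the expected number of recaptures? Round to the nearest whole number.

expected recaptures ≈ 54

The marked fraction of the population is 400/1443, so in a sample of 196 expect C·(M/N) marked.
E[R] = 400 × 196 / 1443 = 78400 / 1443 ≈ 54.3 → 54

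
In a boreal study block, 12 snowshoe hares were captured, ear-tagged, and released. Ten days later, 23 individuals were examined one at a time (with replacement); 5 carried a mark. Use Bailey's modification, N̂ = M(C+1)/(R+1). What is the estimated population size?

N̂ = 12·(23+1)/(5+1) = 12·24/6 = 288/6 = 48

N = 48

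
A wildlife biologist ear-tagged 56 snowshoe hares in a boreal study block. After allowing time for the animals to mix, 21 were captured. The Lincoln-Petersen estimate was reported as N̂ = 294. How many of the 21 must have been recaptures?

R = 4

From N = M·C/R: R = M·C / N = 56·21 / 294 = 1176 / 294 = 4.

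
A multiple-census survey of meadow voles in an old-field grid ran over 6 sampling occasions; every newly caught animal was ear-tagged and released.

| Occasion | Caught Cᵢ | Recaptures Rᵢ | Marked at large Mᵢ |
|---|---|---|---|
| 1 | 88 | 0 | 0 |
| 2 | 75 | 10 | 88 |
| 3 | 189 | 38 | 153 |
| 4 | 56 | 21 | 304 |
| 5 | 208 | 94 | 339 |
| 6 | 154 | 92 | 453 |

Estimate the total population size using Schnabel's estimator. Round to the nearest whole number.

Σ MᵢCᵢ = 0·88 + 88·75 + 153·189 + 304·56 + 339·208 + 453·154 = 0 + 6600 + 28917 + 17024 + 70512 + 69762 = 192815
Σ Rᵢ = 0 + 10 + 38 + 21 + 94 + 92 = 255
N̂ = 192815 / 255 ≈ 756.1 → 756

N ≈ 756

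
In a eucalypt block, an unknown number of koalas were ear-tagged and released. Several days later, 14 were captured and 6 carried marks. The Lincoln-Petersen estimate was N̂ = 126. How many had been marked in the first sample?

M = 54

From N = M·C/R: M = N·R / C = 126·6 / 14 = 756 / 14 = 54.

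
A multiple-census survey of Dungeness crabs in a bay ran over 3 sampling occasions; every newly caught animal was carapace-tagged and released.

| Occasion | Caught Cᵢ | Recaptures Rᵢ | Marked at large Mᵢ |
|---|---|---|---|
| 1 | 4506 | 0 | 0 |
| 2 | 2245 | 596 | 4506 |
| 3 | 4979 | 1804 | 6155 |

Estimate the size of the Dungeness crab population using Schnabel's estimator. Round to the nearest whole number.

Σ MᵢCᵢ = 0·4506 + 4506·2245 + 6155·4979 = 0 + 10115970 + 30645745 = 40761715
Σ Rᵢ = 0 + 596 + 1804 = 2400
N̂ = 40761715 / 2400 ≈ 16984.0 → 16984

N ≈ 16,984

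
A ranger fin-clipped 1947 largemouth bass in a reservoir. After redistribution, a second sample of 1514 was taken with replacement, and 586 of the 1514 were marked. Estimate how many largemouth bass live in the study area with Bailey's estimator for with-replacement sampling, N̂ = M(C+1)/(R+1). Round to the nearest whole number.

N̂ = 1947·(1514+1)/(586+1) = 1947·1515/587 = 2949705/587 ≈ 5025.1 → 5025

N ≈ 5025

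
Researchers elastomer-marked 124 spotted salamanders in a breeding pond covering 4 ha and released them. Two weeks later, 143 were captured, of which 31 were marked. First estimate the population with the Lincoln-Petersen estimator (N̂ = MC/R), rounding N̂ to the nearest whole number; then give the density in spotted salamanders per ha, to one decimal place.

N̂ = 124·143/31 = 17732/31 = 572
Density = N̂ / area = 572 / 4 = 143.0 per ha

density ≈ 143.0 spotted salamanders per ha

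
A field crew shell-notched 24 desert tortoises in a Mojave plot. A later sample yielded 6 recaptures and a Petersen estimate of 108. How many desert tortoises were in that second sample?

From N = M·C/R: C = N·R / M = 108·6 / 24 = 648 / 24 = 27.

C = 27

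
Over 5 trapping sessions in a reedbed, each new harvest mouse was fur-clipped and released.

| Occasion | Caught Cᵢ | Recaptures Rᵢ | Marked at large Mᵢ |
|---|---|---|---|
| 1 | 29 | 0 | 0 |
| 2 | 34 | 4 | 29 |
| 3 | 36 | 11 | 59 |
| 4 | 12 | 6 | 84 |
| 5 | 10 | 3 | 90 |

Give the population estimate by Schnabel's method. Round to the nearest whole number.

Σ MᵢCᵢ = 0·29 + 29·34 + 59·36 + 84·12 + 90·10 = 0 + 986 + 2124 + 1008 + 900 = 5018
Σ Rᵢ = 0 + 4 + 11 + 6 + 3 = 24
N̂ = 5018 / 24 ≈ 209.1 → 209

N ≈ 209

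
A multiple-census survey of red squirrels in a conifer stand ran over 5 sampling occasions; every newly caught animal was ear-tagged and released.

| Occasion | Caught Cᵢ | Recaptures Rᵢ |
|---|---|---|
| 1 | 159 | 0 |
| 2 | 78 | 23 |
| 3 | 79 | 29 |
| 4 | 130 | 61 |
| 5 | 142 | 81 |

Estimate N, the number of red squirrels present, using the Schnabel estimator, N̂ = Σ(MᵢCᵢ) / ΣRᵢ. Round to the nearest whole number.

N ≈ 572

Marked at large before each occasion: Mᵢ = Σⱼ<ᵢ (Cⱼ − Rⱼ) → M1=0, M2=159, M3=214, M4=264, M5=333
Σ MᵢCᵢ = 0·159 + 159·78 + 214·79 + 264·130 + 333·142 = 0 + 12402 + 16906 + 34320 + 47286 = 110914
Σ Rᵢ = 0 + 23 + 29 + 61 + 81 = 194
N̂ = 110914 / 194 ≈ 571.7 → 572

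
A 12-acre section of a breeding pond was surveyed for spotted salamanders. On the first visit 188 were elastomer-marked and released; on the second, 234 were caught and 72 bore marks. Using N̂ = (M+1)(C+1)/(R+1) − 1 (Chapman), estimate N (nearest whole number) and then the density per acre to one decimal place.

density ≈ 50.6 spotted salamanders per acre

N̂ = 189·235/73 − 1 = 44415/73 − 1 ≈ 607.4 → 607
Density = N̂ / area = 607 / 12 ≈ 50.58 → 50.6 per acre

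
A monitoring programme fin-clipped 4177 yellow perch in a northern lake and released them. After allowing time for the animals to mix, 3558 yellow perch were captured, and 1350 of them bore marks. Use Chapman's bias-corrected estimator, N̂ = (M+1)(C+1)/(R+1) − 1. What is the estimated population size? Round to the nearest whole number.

N̂ = (4177+1)(3558+1)/(1350+1) − 1 = 4178·3559/1351 − 1
= 14869502/1351 − 1 ≈ 11006.3 − 1 ≈ 11005.3 → 11005

N ≈ 11,005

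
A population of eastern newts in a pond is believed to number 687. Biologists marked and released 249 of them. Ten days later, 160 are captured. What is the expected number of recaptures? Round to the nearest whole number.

expected recaptures ≈ 58

Expected recaptures E[R] = M·C / N.
E[R] = 249 × 160 / 687 = 39840 / 687 ≈ 58.0 → 58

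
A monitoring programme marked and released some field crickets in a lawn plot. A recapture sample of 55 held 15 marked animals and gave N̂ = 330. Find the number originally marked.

M = 90

From N = M·C/R: M = N·R / C = 330·15 / 55 = 4950 / 55 = 90.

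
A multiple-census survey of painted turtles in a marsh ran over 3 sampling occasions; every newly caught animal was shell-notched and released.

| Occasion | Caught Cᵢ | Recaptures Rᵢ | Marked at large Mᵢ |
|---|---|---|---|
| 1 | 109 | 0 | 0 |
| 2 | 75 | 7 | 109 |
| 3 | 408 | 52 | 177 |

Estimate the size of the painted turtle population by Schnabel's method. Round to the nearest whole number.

N ≈ 1363

Σ MᵢCᵢ = 0·109 + 109·75 + 177·408 = 0 + 8175 + 72216 = 80391
Σ Rᵢ = 0 + 7 + 52 = 59
N̂ = 80391 / 59 ≈ 1362.6 → 1363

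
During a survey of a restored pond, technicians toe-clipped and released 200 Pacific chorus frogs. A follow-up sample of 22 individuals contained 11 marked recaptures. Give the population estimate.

Lincoln-Petersen assumes M/N = R/C, so N = M·C / R.
N = (200 × 22) / 11 = 4400 / 11 = 400

N = 400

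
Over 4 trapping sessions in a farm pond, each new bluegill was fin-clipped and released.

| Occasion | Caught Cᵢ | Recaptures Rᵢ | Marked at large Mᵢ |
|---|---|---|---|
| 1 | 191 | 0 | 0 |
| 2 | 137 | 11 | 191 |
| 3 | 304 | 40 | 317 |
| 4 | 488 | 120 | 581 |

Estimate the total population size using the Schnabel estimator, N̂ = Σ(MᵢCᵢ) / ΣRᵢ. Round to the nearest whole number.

N ≈ 2375

Σ MᵢCᵢ = 0·191 + 191·137 + 317·304 + 581·488 = 0 + 26167 + 96368 + 283528 = 406063
Σ Rᵢ = 0 + 11 + 40 + 120 = 171
N̂ = 406063 / 171 ≈ 2374.6 → 2375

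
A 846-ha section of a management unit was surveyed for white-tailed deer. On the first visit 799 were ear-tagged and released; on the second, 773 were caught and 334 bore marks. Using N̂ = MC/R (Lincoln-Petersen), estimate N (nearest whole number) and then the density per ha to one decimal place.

N̂ = 799·773/334 = 617627/334 ≈ 1849.2 → 1849
Density = N̂ / area = 1849 / 846 ≈ 2.19 → 2.2 per ha

density ≈ 2.2 white-tailed deer per ha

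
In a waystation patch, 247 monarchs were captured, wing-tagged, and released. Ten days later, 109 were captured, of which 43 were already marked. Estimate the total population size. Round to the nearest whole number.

N ≈ 626

Lincoln-Petersen assumes M/N = R/C, so N = M·C / R.
N = (247 × 109) / 43 = 26923 / 43 ≈ 626.1 → 626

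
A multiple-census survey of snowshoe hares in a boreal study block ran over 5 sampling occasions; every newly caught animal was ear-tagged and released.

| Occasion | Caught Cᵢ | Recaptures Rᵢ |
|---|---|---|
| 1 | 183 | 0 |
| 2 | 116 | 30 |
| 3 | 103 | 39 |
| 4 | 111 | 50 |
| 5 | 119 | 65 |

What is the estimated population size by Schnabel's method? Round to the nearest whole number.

N ≈ 722

Marked at large before each occasion: Mᵢ = Σⱼ<ᵢ (Cⱼ − Rⱼ) → M1=0, M2=183, M3=269, M4=333, M5=394
Σ MᵢCᵢ = 0·183 + 183·116 + 269·103 + 333·111 + 394·119 = 0 + 21228 + 27707 + 36963 + 46886 = 132784
Σ Rᵢ = 0 + 30 + 39 + 50 + 65 = 184
N̂ = 132784 / 184 ≈ 721.7 → 722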